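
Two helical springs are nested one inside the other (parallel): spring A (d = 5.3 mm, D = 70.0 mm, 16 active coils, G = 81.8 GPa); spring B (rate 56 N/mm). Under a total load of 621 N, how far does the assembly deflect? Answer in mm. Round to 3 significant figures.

k_A = Gd⁴/(8D³N_a) = (81.8×10³)(5.3⁴)/(8·70.0³·16) = 1.4701 N/mm
Parallel: k_eq = 1.4701 + 56 = 57.47 N/mm
δ = F/k_eq = 621/57.47 = 10.806 mm

10.8 mm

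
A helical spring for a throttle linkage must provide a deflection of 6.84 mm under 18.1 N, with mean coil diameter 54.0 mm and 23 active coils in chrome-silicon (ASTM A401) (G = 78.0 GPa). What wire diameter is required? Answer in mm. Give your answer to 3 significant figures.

5.60 mm

Required rate k = F/δ = 18.1/6.84 = 2.6462 N/mm
d = (8D³N_a·k / G)^(1/4) = (8·54.0³·23·2.6462 / (78.0×10³))^0.25
  = (982.94)^0.25 = 5.5993 mm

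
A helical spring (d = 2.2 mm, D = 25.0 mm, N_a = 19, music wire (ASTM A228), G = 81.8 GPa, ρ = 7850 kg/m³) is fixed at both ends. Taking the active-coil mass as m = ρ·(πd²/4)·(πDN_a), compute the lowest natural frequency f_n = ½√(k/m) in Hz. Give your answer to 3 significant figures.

67.3 Hz

k = Gd⁴/(8D³N_a) = (81.8×10³)(2.2⁴)/(8·25.0³·19) = 0.80683 N/mm = 806.83 N/m
Wire length L = πDN_a = π·25.0·19 = 1492.3 mm
m = ρ·(πd²/4)·L = 7850 × 3.8013×10⁻⁶ m² × 1.4923 m = 0.04453 kg
f_n = ½√(k/m) = 0.5·√(806.83/0.04453) = 0.5·√(18119) = 67.303 Hz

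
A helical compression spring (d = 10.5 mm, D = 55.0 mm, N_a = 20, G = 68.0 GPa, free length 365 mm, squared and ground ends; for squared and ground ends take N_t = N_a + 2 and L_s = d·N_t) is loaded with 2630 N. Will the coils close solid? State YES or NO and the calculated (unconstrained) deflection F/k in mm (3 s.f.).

k = Gd⁴/(8D³N_a) = (68.0×10³)(10.5⁴)/(8·55.0³·20) = 31.05 N/mm
N_t = 22; L_s = 10.5·22 = 231 mm; δ_solid = L₀ − L_s = 365 − 231 = 134 mm
δ = F/k = 2630/31.05 = 84.703 mm
δ < δ_solid → spring does not go solid

NO, δ = 84.7 mm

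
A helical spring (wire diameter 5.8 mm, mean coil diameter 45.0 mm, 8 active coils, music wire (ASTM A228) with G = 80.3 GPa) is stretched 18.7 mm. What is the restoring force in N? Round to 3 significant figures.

k = Gd⁴/(8D³N_a) = (80.3×10³)(5.8⁴)/(8·45.0³·8) = 15.582 N/mm
F = k·δ = 15.582 × 18.7 = 291.37 N

291 N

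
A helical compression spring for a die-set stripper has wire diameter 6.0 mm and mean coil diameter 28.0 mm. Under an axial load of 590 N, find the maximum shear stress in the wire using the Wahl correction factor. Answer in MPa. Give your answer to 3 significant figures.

260 MPa

Spring index C = D/d = 28.0/6.0 = 4.6667
K_W = (4C−1)/(4C−4) + 0.615/C = 17.667/14.667 + 0.1318 = 1.3363
τ₀ = 8FD/(πd³) = 8·590·28.0/(π·6.0³) = 132160/678.58 = 194.76 MPa
τ_max = K·τ₀ = 1.3363 × 194.76 = 260.26 MPa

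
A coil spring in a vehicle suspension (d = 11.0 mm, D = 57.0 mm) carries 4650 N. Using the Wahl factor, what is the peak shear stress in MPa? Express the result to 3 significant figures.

658 MPa

Spring index C = D/d = 57.0/11.0 = 5.1818
K_W = (4C−1)/(4C−4) + 0.615/C = 19.727/16.727 + 0.1187 = 1.2980
τ₀ = 8FD/(πd³) = 8·4650·57.0/(π·11.0³) = 2.1204e+06/4181.5 = 507.1 MPa
τ_max = K·τ₀ = 1.2980 × 507.1 = 658.23 MPa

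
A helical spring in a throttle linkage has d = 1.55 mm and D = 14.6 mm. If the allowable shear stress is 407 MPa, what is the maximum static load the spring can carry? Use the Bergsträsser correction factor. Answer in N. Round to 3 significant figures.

C = D/d = 14.6/1.55 = 9.4194
K_B = (4C+2)/(4C−3) = 39.677/34.677 = 1.1442
τ_max = K·8FD/(πd³) → F_max = τ_allow·πd³/(8DK)
F_max = 407·π·1.55³/(8·14.6·1.1442) = 4761.5/133.64 = 35.629 N

35.6 N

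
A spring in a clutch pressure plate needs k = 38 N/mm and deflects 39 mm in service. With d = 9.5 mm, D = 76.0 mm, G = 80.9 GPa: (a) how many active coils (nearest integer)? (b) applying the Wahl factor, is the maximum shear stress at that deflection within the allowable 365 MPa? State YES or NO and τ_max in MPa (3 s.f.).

(a) 5 coils; (b) NO, τ_max = 391 MPa

N_a = Gd⁴/(8D³k) = (80.9×10³)(9.5⁴)/(8·76.0³·38) = 4.938 → N_a = 5
Actual rate k = Gd⁴/(8D³·5) = 37.527 N/mm
Working load F = kδ = 37.527·39 = 1463.5 N
C = 76.0/9.5 = 8.0000; K_W = (4C−1)/(4C−4)+0.615/C = 1.1840
τ_max = K_W·8FD/(πd³) = 1.1840·330.36 = 391.15 MPa
τ_max > 365 MPa → exceeds allowable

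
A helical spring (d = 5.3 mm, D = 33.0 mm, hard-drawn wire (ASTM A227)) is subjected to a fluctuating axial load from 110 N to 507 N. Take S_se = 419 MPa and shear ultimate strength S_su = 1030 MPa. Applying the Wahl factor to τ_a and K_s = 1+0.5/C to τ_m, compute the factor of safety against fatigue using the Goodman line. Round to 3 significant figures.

C = D/d = 33.0/5.3 = 6.2264; K_W = (4C−1)/(4C−4)+0.615/C = 1.2423; K_s = 1+0.5/C = 1.0803
F_a = (F_max−F_min)/2 = 198.5 N; F_m = (F_max+F_min)/2 = 308.5 N
τ_a = K_W·8F_aD/(πd³) = 1.2423 × 112.04 = 139.19 MPa
τ_m = K_s·8F_mD/(πd³) = 1.0803 × 174.13 = 188.12 MPa
Goodman: 1/n_f = τ_a/S_se + τ_m/S_su = 139.19/419 + 188.12/1030 = 0.33219 + 0.18264 = 0.51483
n_f = 1/0.51483 = 1.942

1.94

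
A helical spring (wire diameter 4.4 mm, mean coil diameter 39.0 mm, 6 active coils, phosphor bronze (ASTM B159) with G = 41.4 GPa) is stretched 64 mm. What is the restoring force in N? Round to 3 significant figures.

349 N

k = Gd⁴/(8D³N_a) = (41.4×10³)(4.4⁴)/(8·39.0³·6) = 5.4497 N/mm
F = k·δ = 5.4497 × 64 = 348.78 N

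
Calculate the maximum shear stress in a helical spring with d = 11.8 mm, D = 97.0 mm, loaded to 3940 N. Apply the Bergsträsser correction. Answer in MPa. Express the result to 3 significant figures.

Spring index C = D/d = 97.0/11.8 = 8.2203
K_B = (4C+2)/(4C−3) = 34.881/29.881 = 1.1673
τ₀ = 8FD/(πd³) = 8·3940·97.0/(π·11.8³) = 3.05744e+06/5161.7 = 592.33 MPa
τ_max = K·τ₀ = 1.1673 × 592.33 = 691.44 MPa

691 MPa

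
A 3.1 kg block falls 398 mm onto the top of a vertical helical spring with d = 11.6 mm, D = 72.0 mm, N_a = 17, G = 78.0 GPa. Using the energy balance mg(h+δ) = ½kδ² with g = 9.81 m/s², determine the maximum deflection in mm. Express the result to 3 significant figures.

k = Gd⁴/(8D³N_a) = (78.0×10³)(11.6⁴)/(8·72.0³·17) = 27.822 N/mm
W = mg = 3.1 × 9.81 = 30.411 N
½kδ² − Wδ − Wh = 0 → δ = (W + √(W² + 2kWh))/k
δ = (30.411 + √(924.83 + 673494))/27.822 = (30.411 + 821.23)/27.822 = 30.61 mm

30.6 mm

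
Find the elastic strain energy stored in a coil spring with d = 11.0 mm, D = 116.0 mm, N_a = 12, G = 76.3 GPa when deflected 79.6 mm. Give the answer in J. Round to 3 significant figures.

k = Gd⁴/(8D³N_a) = (76.3×10³)(11.0⁴)/(8·116.0³·12) = 7.455 N/mm
U = ½kδ² = 0.5 × 7.455 × 79.6² = 23618 N·mm = 23.618 J

23.6 J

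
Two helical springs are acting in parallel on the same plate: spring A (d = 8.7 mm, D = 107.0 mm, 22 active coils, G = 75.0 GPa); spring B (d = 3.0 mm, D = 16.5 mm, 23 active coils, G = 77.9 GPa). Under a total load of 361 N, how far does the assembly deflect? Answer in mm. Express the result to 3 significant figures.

k_A = Gd⁴/(8D³N_a) = (75.0×10³)(8.7⁴)/(8·107.0³·22) = 1.9928 N/mm
k_B = Gd⁴/(8D³N_a) = (77.9×10³)(3.0⁴)/(8·16.5³·23) = 7.634 N/mm
Parallel: k_eq = 1.9928 + 7.634 = 9.6269 N/mm
δ = F/k_eq = 361/9.6269 = 37.499 mm

37.5 mm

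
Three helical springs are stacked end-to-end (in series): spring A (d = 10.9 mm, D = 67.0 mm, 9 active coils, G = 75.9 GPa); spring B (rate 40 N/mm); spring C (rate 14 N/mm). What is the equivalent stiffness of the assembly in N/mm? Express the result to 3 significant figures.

8.57 N/mm

k_A = Gd⁴/(8D³N_a) = (75.9×10³)(10.9⁴)/(8·67.0³·9) = 49.476 N/mm
Series: 1/k_eq = 1/49.476 + 1/40 + 1/14 = 0.11664; k_eq = 8.5733 N/mm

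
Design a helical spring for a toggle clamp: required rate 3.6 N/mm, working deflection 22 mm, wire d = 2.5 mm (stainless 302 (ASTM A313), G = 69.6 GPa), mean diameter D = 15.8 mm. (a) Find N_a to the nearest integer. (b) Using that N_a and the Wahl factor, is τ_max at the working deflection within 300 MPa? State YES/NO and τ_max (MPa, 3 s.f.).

N_a = Gd⁴/(8D³k) = (69.6×10³)(2.5⁴)/(8·15.8³·3.6) = 23.93 → N_a = 24
Actual rate k = Gd⁴/(8D³·24) = 3.59 N/mm
Working load F = kδ = 3.59·22 = 78.98 N
C = 15.8/2.5 = 6.3200; K_W = (4C−1)/(4C−4)+0.615/C = 1.2383
τ_max = K_W·8FD/(πd³) = 1.2383·203.37 = 251.84 MPa
τ_max ≤ 300 MPa → acceptable

(a) 24 coils; (b) YES, τ_max = 252 MPa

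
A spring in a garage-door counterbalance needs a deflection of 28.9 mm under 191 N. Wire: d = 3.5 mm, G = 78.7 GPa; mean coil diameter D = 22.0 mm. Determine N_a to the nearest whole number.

Required rate k = F/δ = 191/28.9 = 6.609 N/mm
N_a = Gd⁴/(8D³k) = (78.7×10³ × 3.5⁴)/(8 × 22.0³ × 6.609)
    = 1.18099e+07 / 562981 = 20.98 → 21 coils

21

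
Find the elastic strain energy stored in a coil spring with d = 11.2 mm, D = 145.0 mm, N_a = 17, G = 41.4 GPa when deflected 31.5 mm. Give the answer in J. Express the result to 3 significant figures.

k = Gd⁴/(8D³N_a) = (41.4×10³)(11.2⁴)/(8·145.0³·17) = 1.5712 N/mm
U = ½kδ² = 0.5 × 1.5712 × 31.5² = 779.51 N·mm = 0.77951 J

0.780 J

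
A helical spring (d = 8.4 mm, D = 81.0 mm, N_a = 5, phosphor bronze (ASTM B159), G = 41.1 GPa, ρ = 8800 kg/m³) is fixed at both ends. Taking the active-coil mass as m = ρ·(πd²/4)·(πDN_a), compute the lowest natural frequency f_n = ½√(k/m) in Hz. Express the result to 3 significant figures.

k = Gd⁴/(8D³N_a) = (41.1×10³)(8.4⁴)/(8·81.0³·5) = 9.626 N/mm = 9626 N/m
Wire length L = πDN_a = π·81.0·5 = 1272.3 mm
m = ρ·(πd²/4)·L = 8800 × 55.418×10⁻⁶ m² × 1.2723 m = 0.62049 kg
f_n = ½√(k/m) = 0.5·√(9626/0.62049) = 0.5·√(15513) = 62.276 Hz

62.3 Hz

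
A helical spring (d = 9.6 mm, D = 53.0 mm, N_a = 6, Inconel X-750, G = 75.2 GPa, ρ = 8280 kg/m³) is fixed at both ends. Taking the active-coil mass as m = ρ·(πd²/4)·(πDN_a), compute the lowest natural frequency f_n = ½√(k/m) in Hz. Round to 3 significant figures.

193 Hz

k = Gd⁴/(8D³N_a) = (75.2×10³)(9.6⁴)/(8·53.0³·6) = 89.379 N/mm = 89379 N/m
Wire length L = πDN_a = π·53.0·6 = 999.03 mm
m = ρ·(πd²/4)·L = 8280 × 72.382×10⁻⁶ m² × 0.99903 m = 0.59874 kg
f_n = ½√(k/m) = 0.5·√(89379/0.59874) = 0.5·√(1.4928e+05) = 193.18 Hz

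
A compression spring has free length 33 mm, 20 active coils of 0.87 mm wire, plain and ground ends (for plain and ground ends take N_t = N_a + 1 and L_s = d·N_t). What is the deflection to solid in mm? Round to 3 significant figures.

14.7 mm

N_t = 21; L_s = 0.87·21 = 18.27 mm
δ_solid = L₀ − L_s = 33 − 18.27 = 14.73 mm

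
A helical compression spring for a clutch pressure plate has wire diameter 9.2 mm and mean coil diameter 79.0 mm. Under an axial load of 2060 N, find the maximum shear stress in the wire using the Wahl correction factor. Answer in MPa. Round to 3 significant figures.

Spring index C = D/d = 79.0/9.2 = 8.5870
K_W = (4C−1)/(4C−4) + 0.615/C = 33.348/30.348 + 0.0716 = 1.1705
τ₀ = 8FD/(πd³) = 8·2060·79.0/(π·9.2³) = 1.30192e+06/2446.3 = 532.2 MPa
τ_max = K·τ₀ = 1.1705 × 532.2 = 622.92 MPa

623 MPa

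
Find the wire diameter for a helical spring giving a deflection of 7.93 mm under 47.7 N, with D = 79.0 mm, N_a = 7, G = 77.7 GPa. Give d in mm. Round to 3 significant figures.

6.80 mm

Required rate k = F/δ = 47.7/7.93 = 6.0151 N/mm
d = (8D³N_a·k / G)^(1/4) = (8·79.0³·7·6.0151 / (77.7×10³))^0.25
  = (2137.4)^0.25 = 6.7994 mm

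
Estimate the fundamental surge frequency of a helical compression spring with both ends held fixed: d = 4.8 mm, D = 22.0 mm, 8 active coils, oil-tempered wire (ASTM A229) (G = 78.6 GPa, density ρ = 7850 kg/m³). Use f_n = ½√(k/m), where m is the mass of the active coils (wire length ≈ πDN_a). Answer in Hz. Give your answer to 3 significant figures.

441 Hz

k = Gd⁴/(8D³N_a) = (78.6×10³)(4.8⁴)/(8·22.0³·8) = 61.227 N/mm = 61227 N/m
Wire length L = πDN_a = π·22.0·8 = 552.92 mm
m = ρ·(πd²/4)·L = 7850 × 18.096×10⁻⁶ m² × 0.55292 m = 0.078542 kg
f_n = ½√(k/m) = 0.5·√(61227/0.078542) = 0.5·√(7.7953e+05) = 441.46 Hz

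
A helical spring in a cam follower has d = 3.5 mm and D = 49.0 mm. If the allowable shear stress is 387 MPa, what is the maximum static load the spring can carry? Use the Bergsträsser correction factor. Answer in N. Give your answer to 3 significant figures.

122 N

C = D/d = 49.0/3.5 = 14.0000
K_B = (4C+2)/(4C−3) = 58.000/53.000 = 1.0943
τ_max = K·8FD/(πd³) → F_max = τ_allow·πd³/(8DK)
F_max = 387·π·3.5³/(8·49.0·1.0943) = 52127/428.98 = 121.51 N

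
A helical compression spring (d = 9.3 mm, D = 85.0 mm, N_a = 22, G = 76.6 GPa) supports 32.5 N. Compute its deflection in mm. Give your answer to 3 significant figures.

k = Gd⁴/(8D³N_a) = (76.6×10³)(9.3⁴)/(8·85.0³·22) = 5.3014 N/mm
δ = F/k = 32.5 / 5.3014 = 6.1304 mm

6.13 mm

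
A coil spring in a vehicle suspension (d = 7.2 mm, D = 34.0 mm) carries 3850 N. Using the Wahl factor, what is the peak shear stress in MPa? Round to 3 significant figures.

Spring index C = D/d = 34.0/7.2 = 4.7222
K_W = (4C−1)/(4C−4) + 0.615/C = 17.889/14.889 + 0.1302 = 1.3317
τ₀ = 8FD/(πd³) = 8·3850·34.0/(π·7.2³) = 1.0472e+06/1172.6 = 893.06 MPa
τ_max = K·τ₀ = 1.3317 × 893.06 = 1189.3 MPa

1190 MPa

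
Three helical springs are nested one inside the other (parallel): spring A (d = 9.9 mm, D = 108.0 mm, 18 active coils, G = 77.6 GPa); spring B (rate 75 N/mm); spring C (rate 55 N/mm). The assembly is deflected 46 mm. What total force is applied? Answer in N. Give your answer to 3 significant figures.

6170 N

k_A = Gd⁴/(8D³N_a) = (77.6×10³)(9.9⁴)/(8·108.0³·18) = 4.1093 N/mm
Parallel: k_eq = 4.1093 + 75 + 55 = 134.11 N/mm
F = k_eq·δ = 134.11·46 = 6169 N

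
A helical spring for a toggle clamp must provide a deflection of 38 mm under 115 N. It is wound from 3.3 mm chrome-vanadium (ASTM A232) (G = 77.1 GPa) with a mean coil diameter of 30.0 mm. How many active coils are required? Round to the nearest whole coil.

Required rate k = F/δ = 115/38 = 3.0263 N/mm
N_a = Gd⁴/(8D³k) = (77.1×10³ × 3.3⁴)/(8 × 30.0³ × 3.0263)
    = 9.14345e+06 / 653684 = 13.99 → 14 coils

14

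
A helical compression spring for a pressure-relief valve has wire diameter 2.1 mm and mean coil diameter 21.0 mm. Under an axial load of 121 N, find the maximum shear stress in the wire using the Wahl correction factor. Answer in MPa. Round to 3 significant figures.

800 MPa

Spring index C = D/d = 21.0/2.1 = 10.0000
K_W = (4C−1)/(4C−4) + 0.615/C = 39.000/36.000 + 0.0615 = 1.1448
τ₀ = 8FD/(πd³) = 8·121·21.0/(π·2.1³) = 20328/29.094 = 698.69 MPa
τ_max = K·τ₀ = 1.1448 × 698.69 = 799.89 MPa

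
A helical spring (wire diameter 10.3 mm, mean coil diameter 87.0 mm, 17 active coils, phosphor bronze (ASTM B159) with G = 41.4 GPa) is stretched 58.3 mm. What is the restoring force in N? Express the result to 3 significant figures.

k = Gd⁴/(8D³N_a) = (41.4×10³)(10.3⁴)/(8·87.0³·17) = 5.203 N/mm
F = k·δ = 5.203 × 58.3 = 303.33 N

303 N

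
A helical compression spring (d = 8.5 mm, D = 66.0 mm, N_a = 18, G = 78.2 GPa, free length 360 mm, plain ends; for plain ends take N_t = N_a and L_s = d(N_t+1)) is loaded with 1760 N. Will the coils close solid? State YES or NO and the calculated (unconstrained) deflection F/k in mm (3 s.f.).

NO, δ = 178 mm

k = Gd⁴/(8D³N_a) = (78.2×10³)(8.5⁴)/(8·66.0³·18) = 9.8603 N/mm
N_t = 18; L_s = 8.5·19 = 161.5 mm; δ_solid = L₀ − L_s = 360 − 161.5 = 198.5 mm
δ = F/k = 1760/9.8603 = 178.49 mm
δ < δ_solid → spring does not go solid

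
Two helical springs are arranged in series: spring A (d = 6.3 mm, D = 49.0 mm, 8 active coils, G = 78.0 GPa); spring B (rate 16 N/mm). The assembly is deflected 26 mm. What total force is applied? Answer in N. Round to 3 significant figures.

210 N

k_A = Gd⁴/(8D³N_a) = (78.0×10³)(6.3⁴)/(8·49.0³·8) = 16.319 N/mm
Series: 1/k_eq = 1/16.319 + 1/16 = 0.12378; k_eq = 8.0789 N/mm
F = k_eq·δ = 8.0789·26 = 210.05 N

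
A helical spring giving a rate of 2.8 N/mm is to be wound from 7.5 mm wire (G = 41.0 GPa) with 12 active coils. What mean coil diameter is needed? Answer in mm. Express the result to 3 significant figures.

D = (Gd⁴/(8N_a·k))^(1/3) = (41.0×10³·7.5⁴/(8·12·2.8))^(1/3)
  = (482614)^(1/3) = 78.4392 mm

78.4 mm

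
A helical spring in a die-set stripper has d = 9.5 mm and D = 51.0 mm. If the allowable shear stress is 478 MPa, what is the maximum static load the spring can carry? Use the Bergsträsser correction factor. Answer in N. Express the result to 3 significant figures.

2480 N

C = D/d = 51.0/9.5 = 5.3684
K_B = (4C+2)/(4C−3) = 23.474/18.474 = 1.2707
τ_max = K·8FD/(πd³) → F_max = τ_allow·πd³/(8DK)
F_max = 478·π·9.5³/(8·51.0·1.2707) = 1.2875e+06/518.43 = 2483.5 N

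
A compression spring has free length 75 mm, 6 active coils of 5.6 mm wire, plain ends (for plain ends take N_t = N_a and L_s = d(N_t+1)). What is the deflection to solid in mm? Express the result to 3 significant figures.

N_t = 6; L_s = 5.6·7 = 39.2 mm
δ_solid = L₀ − L_s = 75 − 39.2 = 35.8 mm

35.8 mm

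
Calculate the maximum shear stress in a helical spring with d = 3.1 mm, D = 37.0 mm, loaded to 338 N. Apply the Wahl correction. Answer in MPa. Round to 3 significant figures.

Spring index C = D/d = 37.0/3.1 = 11.9355
K_W = (4C−1)/(4C−4) + 0.615/C = 46.742/43.742 + 0.0515 = 1.1201
τ₀ = 8FD/(πd³) = 8·338·37.0/(π·3.1³) = 100048/93.591 = 1069 MPa
τ_max = K·τ₀ = 1.1201 × 1069 = 1197.4 MPa

1200 MPa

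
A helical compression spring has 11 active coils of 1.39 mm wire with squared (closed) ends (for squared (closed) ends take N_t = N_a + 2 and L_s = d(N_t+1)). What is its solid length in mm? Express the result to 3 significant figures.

squared (closed) ends: N_t = N_a + 2 = 11 + 2 = 13
L_s = d·(N_t+1) = 1.39 × 14 = 19.46 mm

19.5 mm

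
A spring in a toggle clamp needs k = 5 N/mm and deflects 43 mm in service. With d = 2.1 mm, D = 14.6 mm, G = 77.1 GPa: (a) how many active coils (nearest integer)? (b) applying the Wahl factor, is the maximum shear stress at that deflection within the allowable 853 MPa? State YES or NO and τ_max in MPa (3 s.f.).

N_a = Gd⁴/(8D³k) = (77.1×10³)(2.1⁴)/(8·14.6³·5) = 12.05 → N_a = 12
Actual rate k = Gd⁴/(8D³·12) = 5.0188 N/mm
Working load F = kδ = 5.0188·43 = 215.81 N
C = 14.6/2.1 = 6.9524; K_W = (4C−1)/(4C−4)+0.615/C = 1.2145
τ_max = K_W·8FD/(πd³) = 1.2145·866.37 = 1052.2 MPa
τ_max > 853 MPa → exceeds allowable

(a) 12 coils; (b) NO, τ_max = 1050 MPa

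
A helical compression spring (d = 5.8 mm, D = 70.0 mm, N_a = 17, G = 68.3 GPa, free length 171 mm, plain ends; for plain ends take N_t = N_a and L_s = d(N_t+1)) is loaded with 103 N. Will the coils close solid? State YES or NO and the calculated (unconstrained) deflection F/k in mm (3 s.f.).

NO, δ = 62.2 mm

k = Gd⁴/(8D³N_a) = (68.3×10³)(5.8⁴)/(8·70.0³·17) = 1.6569 N/mm
N_t = 17; L_s = 5.8·18 = 104.4 mm; δ_solid = L₀ − L_s = 171 − 104.4 = 66.6 mm
δ = F/k = 103/1.6569 = 62.164 mm
δ < δ_solid → spring does not go solid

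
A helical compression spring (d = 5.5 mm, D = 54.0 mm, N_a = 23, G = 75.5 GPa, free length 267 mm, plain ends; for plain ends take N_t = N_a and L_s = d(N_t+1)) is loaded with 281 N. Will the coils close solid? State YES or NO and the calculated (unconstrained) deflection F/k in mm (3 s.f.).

NO, δ = 118 mm

k = Gd⁴/(8D³N_a) = (75.5×10³)(5.5⁴)/(8·54.0³·23) = 2.3845 N/mm
N_t = 23; L_s = 5.5·24 = 132 mm; δ_solid = L₀ − L_s = 267 − 132 = 135 mm
δ = F/k = 281/2.3845 = 117.84 mm
δ < δ_solid → spring does not go solid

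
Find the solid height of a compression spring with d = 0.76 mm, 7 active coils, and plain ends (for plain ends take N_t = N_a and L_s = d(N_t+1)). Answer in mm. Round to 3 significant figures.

6.08 mm

plain ends: N_t = N_a = 7
L_s = d·(N_t+1) = 0.76 × 8 = 6.08 mm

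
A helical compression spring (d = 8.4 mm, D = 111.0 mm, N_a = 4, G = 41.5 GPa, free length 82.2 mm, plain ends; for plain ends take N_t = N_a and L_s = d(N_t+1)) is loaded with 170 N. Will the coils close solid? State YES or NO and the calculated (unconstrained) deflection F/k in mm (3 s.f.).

k = Gd⁴/(8D³N_a) = (41.5×10³)(8.4⁴)/(8·111.0³·4) = 4.7211 N/mm
N_t = 4; L_s = 8.4·5 = 42 mm; δ_solid = L₀ − L_s = 82.2 − 42 = 40.2 mm
δ = F/k = 170/4.7211 = 36.008 mm
δ < δ_solid → spring does not go solid

NO, δ = 36.0 mm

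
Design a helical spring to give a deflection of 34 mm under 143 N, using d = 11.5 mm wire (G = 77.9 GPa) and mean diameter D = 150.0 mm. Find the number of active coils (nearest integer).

Required rate k = F/δ = 143/34 = 4.2059 N/mm
N_a = Gd⁴/(8D³k) = (77.9×10³ × 11.5⁴)/(8 × 150.0³ × 4.2059)
    = 1.36248e+09 / 1.13559e+08 = 12 → 12 coils

12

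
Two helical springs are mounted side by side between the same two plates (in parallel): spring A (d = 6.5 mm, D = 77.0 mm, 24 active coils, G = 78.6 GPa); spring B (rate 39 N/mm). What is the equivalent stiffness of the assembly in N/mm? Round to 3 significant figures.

40.6 N/mm

k_A = Gd⁴/(8D³N_a) = (78.6×10³)(6.5⁴)/(8·77.0³·24) = 1.6007 N/mm
Parallel: k_eq = 1.6007 + 39 = 40.601 N/mm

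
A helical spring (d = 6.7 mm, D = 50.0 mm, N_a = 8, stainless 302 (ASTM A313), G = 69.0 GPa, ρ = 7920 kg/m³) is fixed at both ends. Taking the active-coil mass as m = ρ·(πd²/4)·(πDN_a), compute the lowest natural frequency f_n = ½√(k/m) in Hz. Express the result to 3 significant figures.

111 Hz

k = Gd⁴/(8D³N_a) = (69.0×10³)(6.7⁴)/(8·50.0³·8) = 17.38 N/mm = 17380 N/m
Wire length L = πDN_a = π·50.0·8 = 1256.6 mm
m = ρ·(πd²/4)·L = 7920 × 35.257×10⁻⁶ m² × 1.2566 m = 0.35089 kg
f_n = ½√(k/m) = 0.5·√(17380/0.35089) = 0.5·√(49532) = 111.28 Hz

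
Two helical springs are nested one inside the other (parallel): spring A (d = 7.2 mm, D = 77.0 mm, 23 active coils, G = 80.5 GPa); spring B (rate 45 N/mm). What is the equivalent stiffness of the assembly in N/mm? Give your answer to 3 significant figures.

47.6 N/mm

k_A = Gd⁴/(8D³N_a) = (80.5×10³)(7.2⁴)/(8·77.0³·23) = 2.5753 N/mm
Parallel: k_eq = 2.5753 + 45 = 47.575 N/mm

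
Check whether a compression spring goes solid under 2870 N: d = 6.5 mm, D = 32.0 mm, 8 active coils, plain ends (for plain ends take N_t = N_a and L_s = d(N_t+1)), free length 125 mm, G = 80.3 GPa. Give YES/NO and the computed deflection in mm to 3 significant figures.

k = Gd⁴/(8D³N_a) = (80.3×10³)(6.5⁴)/(8·32.0³·8) = 68.35 N/mm
N_t = 8; L_s = 6.5·9 = 58.5 mm; δ_solid = L₀ − L_s = 125 − 58.5 = 66.5 mm
δ = F/k = 2870/68.35 = 41.99 mm
δ < δ_solid → spring does not go solid

NO, δ = 42.0 mm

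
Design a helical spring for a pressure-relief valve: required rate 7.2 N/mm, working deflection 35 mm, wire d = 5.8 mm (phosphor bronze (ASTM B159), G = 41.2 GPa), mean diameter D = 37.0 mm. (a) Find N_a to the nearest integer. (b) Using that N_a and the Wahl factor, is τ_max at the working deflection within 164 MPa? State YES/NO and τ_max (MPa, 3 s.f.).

(a) 16 coils; (b) YES, τ_max = 150 MPa

N_a = Gd⁴/(8D³k) = (41.2×10³)(5.8⁴)/(8·37.0³·7.2) = 15.98 → N_a = 16
Actual rate k = Gd⁴/(8D³·16) = 7.1911 N/mm
Working load F = kδ = 7.1911·35 = 251.69 N
C = 37.0/5.8 = 6.3793; K_W = (4C−1)/(4C−4)+0.615/C = 1.2358
τ_max = K_W·8FD/(πd³) = 1.2358·121.54 = 150.2 MPa
τ_max ≤ 164 MPa → acceptable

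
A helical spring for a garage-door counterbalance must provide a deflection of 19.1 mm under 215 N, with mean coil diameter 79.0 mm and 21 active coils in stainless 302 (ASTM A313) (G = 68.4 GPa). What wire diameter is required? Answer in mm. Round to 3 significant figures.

Required rate k = F/δ = 215/19.1 = 11.257 N/mm
d = (8D³N_a·k / G)^(1/4) = (8·79.0³·21·11.257 / (68.4×10³))^0.25
  = (13631)^0.25 = 10.8053 mm

10.8 mm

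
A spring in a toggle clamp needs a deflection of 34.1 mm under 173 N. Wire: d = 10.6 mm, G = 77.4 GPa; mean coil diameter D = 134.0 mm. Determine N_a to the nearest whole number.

Required rate k = F/δ = 173/34.1 = 5.0733 N/mm
N_a = Gd⁴/(8D³k) = (77.4×10³ × 10.6⁴)/(8 × 134.0³ × 5.0733)
    = 9.77157e+08 / 9.76554e+07 = 10.01 → 10 coils

10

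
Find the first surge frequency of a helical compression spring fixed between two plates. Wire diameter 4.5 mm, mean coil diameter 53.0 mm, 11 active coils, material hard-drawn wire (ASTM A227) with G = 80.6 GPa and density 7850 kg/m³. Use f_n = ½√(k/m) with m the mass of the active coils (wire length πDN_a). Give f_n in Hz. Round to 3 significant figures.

52.5 Hz

k = Gd⁴/(8D³N_a) = (80.6×10³)(4.5⁴)/(8·53.0³·11) = 2.5228 N/mm = 2522.8 N/m
Wire length L = πDN_a = π·53.0·11 = 1831.5 mm
m = ρ·(πd²/4)·L = 7850 × 15.904×10⁻⁶ m² × 1.8315 m = 0.22867 kg
f_n = ½√(k/m) = 0.5·√(2522.8/0.22867) = 0.5·√(11032) = 52.518 Hz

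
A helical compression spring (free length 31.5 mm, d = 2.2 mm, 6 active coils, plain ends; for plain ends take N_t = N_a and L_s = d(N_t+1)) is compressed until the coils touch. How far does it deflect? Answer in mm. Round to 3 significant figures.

N_t = 6; L_s = 2.2·7 = 15.4 mm
δ_solid = L₀ − L_s = 31.5 − 15.4 = 16.1 mm

16.1 mm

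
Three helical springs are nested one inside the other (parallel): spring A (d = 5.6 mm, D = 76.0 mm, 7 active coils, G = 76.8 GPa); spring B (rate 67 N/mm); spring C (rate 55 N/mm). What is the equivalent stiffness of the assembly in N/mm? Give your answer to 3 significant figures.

k_A = Gd⁴/(8D³N_a) = (76.8×10³)(5.6⁴)/(8·76.0³·7) = 3.0724 N/mm
Parallel: k_eq = 3.0724 + 67 + 55 = 125.07 N/mm

125 N/mm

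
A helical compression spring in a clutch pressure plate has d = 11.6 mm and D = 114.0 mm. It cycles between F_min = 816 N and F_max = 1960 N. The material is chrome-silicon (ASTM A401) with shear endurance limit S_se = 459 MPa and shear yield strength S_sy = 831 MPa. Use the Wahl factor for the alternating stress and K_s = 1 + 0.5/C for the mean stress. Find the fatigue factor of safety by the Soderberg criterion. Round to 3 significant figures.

1.69

C = D/d = 114.0/11.6 = 9.8276; K_W = (4C−1)/(4C−4)+0.615/C = 1.1475; K_s = 1+0.5/C = 1.0509
F_a = (F_max−F_min)/2 = 572 N; F_m = (F_max+F_min)/2 = 1388 N
τ_a = K_W·8F_aD/(πd³) = 1.1475 × 106.38 = 122.08 MPa
τ_m = K_s·8F_mD/(πd³) = 1.0509 × 258.14 = 271.28 MPa
Soderberg: 1/n_f = τ_a/S_se + τ_m/S_sy = 122.08/459 + 271.28/831 = 0.26596 + 0.32645 = 0.59241
n_f = 1/0.59241 = 1.688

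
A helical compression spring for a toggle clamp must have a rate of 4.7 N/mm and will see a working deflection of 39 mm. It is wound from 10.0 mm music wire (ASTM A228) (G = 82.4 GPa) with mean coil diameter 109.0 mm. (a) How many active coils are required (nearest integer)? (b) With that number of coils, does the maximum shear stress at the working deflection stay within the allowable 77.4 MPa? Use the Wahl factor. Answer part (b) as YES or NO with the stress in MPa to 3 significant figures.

(a) 17 coils; (b) YES, τ_max = 57.3 MPa

N_a = Gd⁴/(8D³k) = (82.4×10³)(10.0⁴)/(8·109.0³·4.7) = 16.92 → N_a = 17
Actual rate k = Gd⁴/(8D³·17) = 4.6785 N/mm
Working load F = kδ = 4.6785·39 = 182.46 N
C = 109.0/10.0 = 10.9000; K_W = (4C−1)/(4C−4)+0.615/C = 1.1322
τ_max = K_W·8FD/(πd³) = 1.1322·50.645 = 57.34 MPa
τ_max ≤ 77.4 MPa → acceptable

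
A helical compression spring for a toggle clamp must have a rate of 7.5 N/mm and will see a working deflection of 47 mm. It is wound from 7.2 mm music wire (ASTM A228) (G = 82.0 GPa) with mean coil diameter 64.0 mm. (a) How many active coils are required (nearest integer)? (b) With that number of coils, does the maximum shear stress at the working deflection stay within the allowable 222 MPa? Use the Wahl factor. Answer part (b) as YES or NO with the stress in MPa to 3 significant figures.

N_a = Gd⁴/(8D³k) = (82.0×10³)(7.2⁴)/(8·64.0³·7.5) = 14.01 → N_a = 14
Actual rate k = Gd⁴/(8D³·14) = 7.5056 N/mm
Working load F = kδ = 7.5056·47 = 352.76 N
C = 64.0/7.2 = 8.8889; K_W = (4C−1)/(4C−4)+0.615/C = 1.1643
τ_max = K_W·8FD/(πd³) = 1.1643·154.03 = 179.33 MPa
τ_max ≤ 222 MPa → acceptable

(a) 14 coils; (b) YES, τ_max = 179 MPa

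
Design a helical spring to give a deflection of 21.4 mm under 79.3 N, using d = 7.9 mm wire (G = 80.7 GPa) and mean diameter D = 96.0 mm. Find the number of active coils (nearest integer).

12

Required rate k = F/δ = 79.3/21.4 = 3.7056 N/mm
N_a = Gd⁴/(8D³k) = (80.7×10³ × 7.9⁴)/(8 × 96.0³ × 3.7056)
    = 3.14327e+08 / 2.62279e+07 = 11.98 → 12 coils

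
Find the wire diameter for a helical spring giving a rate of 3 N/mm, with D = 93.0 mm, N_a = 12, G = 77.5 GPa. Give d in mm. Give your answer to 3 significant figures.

7.39 mm

d = (8D³N_a·k / G)^(1/4) = (8·93.0³·12·3 / (77.5×10³))^0.25
  = (2989.1)^0.25 = 7.3941 mm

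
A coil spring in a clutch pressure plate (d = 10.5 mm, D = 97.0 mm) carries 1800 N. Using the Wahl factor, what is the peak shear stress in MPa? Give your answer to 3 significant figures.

Spring index C = D/d = 97.0/10.5 = 9.2381
K_W = (4C−1)/(4C−4) + 0.615/C = 35.952/32.952 + 0.0666 = 1.1576
τ₀ = 8FD/(πd³) = 8·1800·97.0/(π·10.5³) = 1.3968e+06/3636.8 = 384.08 MPa
τ_max = K·τ₀ = 1.1576 × 384.08 = 444.61 MPa

445 MPa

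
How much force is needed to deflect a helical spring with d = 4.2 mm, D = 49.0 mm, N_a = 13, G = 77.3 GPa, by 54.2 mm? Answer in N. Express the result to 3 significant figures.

k = Gd⁴/(8D³N_a) = (77.3×10³)(4.2⁴)/(8·49.0³·13) = 1.9659 N/mm
F = k·δ = 1.9659 × 54.2 = 106.55 N

107 N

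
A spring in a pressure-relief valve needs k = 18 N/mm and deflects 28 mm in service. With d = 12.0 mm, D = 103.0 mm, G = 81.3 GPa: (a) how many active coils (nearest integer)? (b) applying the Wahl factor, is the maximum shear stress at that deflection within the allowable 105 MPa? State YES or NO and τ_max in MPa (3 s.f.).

N_a = Gd⁴/(8D³k) = (81.3×10³)(12.0⁴)/(8·103.0³·18) = 10.71 → N_a = 11
Actual rate k = Gd⁴/(8D³·11) = 17.532 N/mm
Working load F = kδ = 17.532·28 = 490.88 N
C = 103.0/12.0 = 8.5833; K_W = (4C−1)/(4C−4)+0.615/C = 1.1706
τ_max = K_W·8FD/(πd³) = 1.1706·74.51 = 87.217 MPa
τ_max ≤ 105 MPa → acceptable

(a) 11 coils; (b) YES, τ_max = 87.2 MPa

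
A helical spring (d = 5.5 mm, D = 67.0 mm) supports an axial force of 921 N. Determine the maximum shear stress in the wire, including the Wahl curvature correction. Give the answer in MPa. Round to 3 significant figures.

1060 MPa

Spring index C = D/d = 67.0/5.5 = 12.1818
K_W = (4C−1)/(4C−4) + 0.615/C = 47.727/44.727 + 0.0505 = 1.1176
τ₀ = 8FD/(πd³) = 8·921·67.0/(π·5.5³) = 493656/522.68 = 944.47 MPa
τ_max = K·τ₀ = 1.1176 × 944.47 = 1055.5 MPa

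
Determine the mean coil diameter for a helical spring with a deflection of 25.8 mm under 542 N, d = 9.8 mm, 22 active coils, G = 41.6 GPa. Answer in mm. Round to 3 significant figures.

47.0 mm

Required rate k = F/δ = 542/25.8 = 21.008 N/mm
D = (Gd⁴/(8N_a·k))^(1/3) = (41.6×10³·9.8⁴/(8·22·21.008))^(1/3)
  = (103778)^(1/3) = 46.9932 mm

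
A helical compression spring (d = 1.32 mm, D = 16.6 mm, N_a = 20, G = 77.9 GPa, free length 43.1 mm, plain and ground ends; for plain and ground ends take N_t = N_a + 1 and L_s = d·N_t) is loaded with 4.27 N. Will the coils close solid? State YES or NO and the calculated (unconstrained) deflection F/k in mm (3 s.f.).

NO, δ = 13.2 mm

k = Gd⁴/(8D³N_a) = (77.9×10³)(1.32⁴)/(8·16.6³·20) = 0.32314 N/mm
N_t = 21; L_s = 1.32·21 = 27.72 mm; δ_solid = L₀ − L_s = 43.1 − 27.72 = 15.38 mm
δ = F/k = 4.27/0.32314 = 13.214 mm
δ < δ_solid → spring does not go solid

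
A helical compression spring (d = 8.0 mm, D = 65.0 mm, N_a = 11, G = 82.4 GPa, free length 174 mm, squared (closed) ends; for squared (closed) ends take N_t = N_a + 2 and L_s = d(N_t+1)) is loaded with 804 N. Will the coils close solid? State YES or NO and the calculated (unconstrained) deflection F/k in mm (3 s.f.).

k = Gd⁴/(8D³N_a) = (82.4×10³)(8.0⁴)/(8·65.0³·11) = 13.966 N/mm
N_t = 13; L_s = 8.0·14 = 112 mm; δ_solid = L₀ − L_s = 174 − 112 = 62 mm
δ = F/k = 804/13.966 = 57.569 mm
δ < δ_solid → spring does not go solid

NO, δ = 57.6 mm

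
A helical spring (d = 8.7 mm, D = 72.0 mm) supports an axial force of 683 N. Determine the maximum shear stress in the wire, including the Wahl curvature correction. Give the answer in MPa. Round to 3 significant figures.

Spring index C = D/d = 72.0/8.7 = 8.2759
K_W = (4C−1)/(4C−4) + 0.615/C = 32.103/29.103 + 0.0743 = 1.1774
τ₀ = 8FD/(πd³) = 8·683·72.0/(π·8.7³) = 393408/2068.7 = 190.17 MPa
τ_max = K·τ₀ = 1.1774 × 190.17 = 223.9 MPa

224 MPa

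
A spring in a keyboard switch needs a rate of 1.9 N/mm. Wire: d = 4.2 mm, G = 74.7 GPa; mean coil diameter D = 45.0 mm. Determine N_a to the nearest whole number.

N_a = Gd⁴/(8D³k) = (74.7×10³ × 4.2⁴)/(8 × 45.0³ × 1.9)
    = 2.32444e+07 / 1.3851e+06 = 16.78 → 17 coils

17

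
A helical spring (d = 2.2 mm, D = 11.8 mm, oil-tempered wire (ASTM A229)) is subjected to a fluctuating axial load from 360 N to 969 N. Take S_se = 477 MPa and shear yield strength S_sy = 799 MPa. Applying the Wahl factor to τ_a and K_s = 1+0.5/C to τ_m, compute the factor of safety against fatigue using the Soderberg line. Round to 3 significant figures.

0.205

C = D/d = 11.8/2.2 = 5.3636; K_W = (4C−1)/(4C−4)+0.615/C = 1.2865; K_s = 1+0.5/C = 1.0932
F_a = (F_max−F_min)/2 = 304.5 N; F_m = (F_max+F_min)/2 = 664.5 N
τ_a = K_W·8F_aD/(πd³) = 1.2865 × 859.29 = 1105.5 MPa
τ_m = K_s·8F_mD/(πd³) = 1.0932 × 1875.2 = 2050 MPa
Soderberg: 1/n_f = τ_a/S_se + τ_m/S_sy = 1105.5/477 + 2050/799 = 2.31763 + 2.56572 = 4.8834
n_f = 1/4.8834 = 0.2048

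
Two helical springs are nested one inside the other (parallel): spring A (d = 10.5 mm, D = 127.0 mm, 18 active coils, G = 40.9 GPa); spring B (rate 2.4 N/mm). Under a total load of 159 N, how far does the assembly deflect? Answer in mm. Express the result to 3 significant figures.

k_A = Gd⁴/(8D³N_a) = (40.9×10³)(10.5⁴)/(8·127.0³·18) = 1.6854 N/mm
Parallel: k_eq = 1.6854 + 2.4 = 4.0854 N/mm
δ = F/k_eq = 159/4.0854 = 38.919 mm

38.9 mm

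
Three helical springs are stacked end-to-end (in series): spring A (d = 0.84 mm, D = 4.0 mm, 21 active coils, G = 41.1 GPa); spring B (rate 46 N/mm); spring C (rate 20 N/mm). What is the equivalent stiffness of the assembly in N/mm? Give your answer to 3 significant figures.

k_A = Gd⁴/(8D³N_a) = (41.1×10³)(0.84⁴)/(8·4.0³·21) = 1.9031 N/mm
Series: 1/k_eq = 1/1.9031 + 1/46 + 1/20 = 0.59719; k_eq = 1.6745 N/mm

1.67 N/mm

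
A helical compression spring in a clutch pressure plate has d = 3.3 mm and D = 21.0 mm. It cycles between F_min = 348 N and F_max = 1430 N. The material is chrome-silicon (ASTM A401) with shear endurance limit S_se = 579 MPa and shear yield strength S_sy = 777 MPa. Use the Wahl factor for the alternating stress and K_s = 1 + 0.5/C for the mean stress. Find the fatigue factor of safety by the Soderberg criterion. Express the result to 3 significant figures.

C = D/d = 21.0/3.3 = 6.3636; K_W = (4C−1)/(4C−4)+0.615/C = 1.2365; K_s = 1+0.5/C = 1.0786
F_a = (F_max−F_min)/2 = 541 N; F_m = (F_max+F_min)/2 = 889 N
τ_a = K_W·8F_aD/(πd³) = 1.2365 × 805.04 = 995.4 MPa
τ_m = K_s·8F_mD/(πd³) = 1.0786 × 1322.9 = 1426.8 MPa
Soderberg: 1/n_f = τ_a/S_se + τ_m/S_sy = 995.4/579 + 1426.8/777 = 1.71918 + 1.83632 = 3.5555
n_f = 1/3.5555 = 0.2813

0.281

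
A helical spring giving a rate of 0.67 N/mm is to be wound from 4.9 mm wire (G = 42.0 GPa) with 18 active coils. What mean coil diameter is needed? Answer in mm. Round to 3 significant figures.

D = (Gd⁴/(8N_a·k))^(1/3) = (42.0×10³·4.9⁴/(8·18·0.67))^(1/3)
  = (250955)^(1/3) = 63.0762 mm

63.1 mm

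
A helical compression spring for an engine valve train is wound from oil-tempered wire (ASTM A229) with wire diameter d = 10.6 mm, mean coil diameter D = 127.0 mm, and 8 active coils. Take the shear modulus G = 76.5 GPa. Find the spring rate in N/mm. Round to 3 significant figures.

7.37 N/mm

k = Gd⁴/(8D³N_a) = (76.5×10³ × 10.6⁴) / (8 × 127.0³ × 8)
  = 9.65795e+08 / 1.31097e+08 = 7.3671 N/mm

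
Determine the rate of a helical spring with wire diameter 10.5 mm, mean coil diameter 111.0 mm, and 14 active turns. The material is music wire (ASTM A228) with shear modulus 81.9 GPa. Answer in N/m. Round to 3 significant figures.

6500 N/m

k = Gd⁴/(8D³N_a) = (81.9×10³ × 10.5⁴) / (8 × 111.0³ × 14)
  = 9.955e+08 / 1.53175e+08 = 6.4991 N/mm = 6499.1 N/m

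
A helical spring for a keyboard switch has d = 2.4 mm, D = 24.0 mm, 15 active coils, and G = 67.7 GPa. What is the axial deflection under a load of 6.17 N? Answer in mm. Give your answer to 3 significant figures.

4.56 mm

k = Gd⁴/(8D³N_a) = (67.7×10³)(2.4⁴)/(8·24.0³·15) = 1.354 N/mm
δ = F/k = 6.17 / 1.354 = 4.5569 mm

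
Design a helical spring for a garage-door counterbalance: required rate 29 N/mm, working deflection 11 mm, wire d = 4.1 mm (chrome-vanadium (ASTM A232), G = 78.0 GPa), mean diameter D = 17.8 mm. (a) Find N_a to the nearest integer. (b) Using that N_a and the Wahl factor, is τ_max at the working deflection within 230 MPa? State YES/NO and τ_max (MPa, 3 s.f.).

(a) 17 coils; (b) NO, τ_max = 284 MPa

N_a = Gd⁴/(8D³k) = (78.0×10³)(4.1⁴)/(8·17.8³·29) = 16.85 → N_a = 17
Actual rate k = Gd⁴/(8D³·17) = 28.736 N/mm
Working load F = kδ = 28.736·11 = 316.1 N
C = 17.8/4.1 = 4.3415; K_W = (4C−1)/(4C−4)+0.615/C = 1.3661
τ_max = K_W·8FD/(πd³) = 1.3661·207.89 = 284 MPa
τ_max > 230 MPa → exceeds allowable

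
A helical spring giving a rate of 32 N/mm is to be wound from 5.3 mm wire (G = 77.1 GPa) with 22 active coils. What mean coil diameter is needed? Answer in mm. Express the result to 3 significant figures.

D = (Gd⁴/(8N_a·k))^(1/3) = (77.1×10³·5.3⁴/(8·22·32))^(1/3)
  = (10801.8)^(1/3) = 22.1054 mm

22.1 mm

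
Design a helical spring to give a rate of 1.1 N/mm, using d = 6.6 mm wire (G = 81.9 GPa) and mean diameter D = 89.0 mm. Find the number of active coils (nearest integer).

25

N_a = Gd⁴/(8D³k) = (81.9×10³ × 6.6⁴)/(8 × 89.0³ × 1.1)
    = 1.55403e+08 / 6.20373e+06 = 25.05 → 25 coils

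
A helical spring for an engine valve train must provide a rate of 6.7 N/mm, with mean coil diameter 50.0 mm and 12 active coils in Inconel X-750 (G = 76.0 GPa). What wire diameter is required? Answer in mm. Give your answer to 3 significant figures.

d = (8D³N_a·k / G)^(1/4) = (8·50.0³·12·6.7 / (76.0×10³))^0.25
  = (1057.9)^0.25 = 5.7031 mm

5.70 mm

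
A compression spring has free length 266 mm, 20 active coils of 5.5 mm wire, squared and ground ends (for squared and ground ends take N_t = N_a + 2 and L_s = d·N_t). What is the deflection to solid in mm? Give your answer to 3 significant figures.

145 mm

N_t = 22; L_s = 5.5·22 = 121 mm
δ_solid = L₀ − L_s = 266 − 121 = 145 mm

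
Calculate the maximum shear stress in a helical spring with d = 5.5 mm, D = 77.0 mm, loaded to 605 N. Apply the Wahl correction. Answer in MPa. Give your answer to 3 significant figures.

Spring index C = D/d = 77.0/5.5 = 14.0000
K_W = (4C−1)/(4C−4) + 0.615/C = 55.000/52.000 + 0.0439 = 1.1016
τ₀ = 8FD/(πd³) = 8·605·77.0/(π·5.5³) = 372680/522.68 = 713.01 MPa
τ_max = K·τ₀ = 1.1016 × 713.01 = 785.47 MPa

785 MPa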